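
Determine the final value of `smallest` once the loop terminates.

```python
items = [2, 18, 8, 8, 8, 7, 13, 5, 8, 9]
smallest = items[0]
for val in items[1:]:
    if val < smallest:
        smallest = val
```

Let's trace through this code step by step.

Initialize: items = [2, 18, 8, 8, 8, 7, 13, 5, 8, 9]
Initialize: smallest = 2
Entering loop: for val in items[1:]:
After iteration 1: val = 18, smallest = 2
After iteration 2: val = 8, smallest = 2
After iteration 3: val = 8, smallest = 2
After iteration 4: val = 8, smallest = 2
After iteration 5: val = 7, smallest = 2
After iteration 6: val = 13, smallest = 2
After iteration 7: val = 5, smallest = 2
After iteration 8: val = 8, smallest = 2
After iteration 9: val = 9, smallest = 2
Loop ends.

Final answer: 2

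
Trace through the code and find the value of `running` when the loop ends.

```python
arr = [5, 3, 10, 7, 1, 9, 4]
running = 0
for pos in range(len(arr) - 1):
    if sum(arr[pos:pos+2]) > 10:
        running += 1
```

Let's trace through this code step by step.

Initialize: arr = [5, 3, 10, 7, 1, 9, 4]
Initialize: running = 0
Entering loop: for pos in range(len(arr) - 1):
After iteration 1: pos = 0, running = 0
After iteration 2: pos = 1, running = 1
After iteration 3: pos = 2, running = 2
After iteration 4: pos = 3, running = 2
After iteration 5: pos = 4, running = 2
After iteration 6: pos = 5, running = 3
Loop ends.

Final answer: 3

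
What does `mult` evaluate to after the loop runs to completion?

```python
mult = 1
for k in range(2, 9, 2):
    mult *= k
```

Let's trace through this code step by step.

Initialize: mult = 1
Entering loop: for k in range(2, 9, 2):
After iteration 1: k = 2, mult = 2
After iteration 2: k = 4, mult = 8
After iteration 3: k = 6, mult = 48
After iteration 4: k = 8, mult = 384
Loop ends.

Final answer: 384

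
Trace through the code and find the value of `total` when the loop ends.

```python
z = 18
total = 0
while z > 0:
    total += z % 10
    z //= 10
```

Let's trace through this code step by step.

Initialize: z = 18
Initialize: total = 0
Entering loop: while z > 0:
After iteration 1: z = 1, total = 8
After iteration 2: z = 0, total = 9
Loop ends.

Final answer: 9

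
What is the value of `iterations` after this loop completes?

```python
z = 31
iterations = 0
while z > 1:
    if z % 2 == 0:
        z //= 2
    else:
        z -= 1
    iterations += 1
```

Let's trace through this code step by step.

Initialize: z = 31
Initialize: iterations = 0
Entering loop: while z > 1:
After iteration 1: z = 30, iterations = 1
After iteration 2: z = 15, iterations = 2
After iteration 3: z = 14, iterations = 3
After iteration 4: z = 7, iterations = 4
After iteration 5: z = 6, iterations = 5
After iteration 6: z = 3, iterations = 6
After iteration 7: z = 2, iterations = 7
After iteration 8: z = 1, iterations = 8
Loop ends.

Final answer: 8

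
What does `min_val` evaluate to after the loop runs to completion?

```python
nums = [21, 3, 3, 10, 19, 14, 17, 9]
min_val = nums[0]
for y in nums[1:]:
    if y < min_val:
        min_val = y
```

Let's trace through this code step by step.

Initialize: nums = [21, 3, 3, 10, 19, 14, 17, 9]
Initialize: min_val = 21
Entering loop: for y in nums[1:]:
After iteration 1: y = 3, min_val = 3
After iteration 2: y = 3, min_val = 3
After iteration 3: y = 10, min_val = 3
After iteration 4: y = 19, min_val = 3
After iteration 5: y = 14, min_val = 3
After iteration 6: y = 17, min_val = 3
After iteration 7: y = 9, min_val = 3
Loop ends.

Final answer: 3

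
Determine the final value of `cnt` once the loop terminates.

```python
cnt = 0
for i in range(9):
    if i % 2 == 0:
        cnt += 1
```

Let's trace through this code step by step.

Initialize: cnt = 0
Entering loop: for i in range(9):
After iteration 1: i = 0, cnt = 1
After iteration 2: i = 1, cnt = 1
After iteration 3: i = 2, cnt = 2
After iteration 4: i = 3, cnt = 2
After iteration 5: i = 4, cnt = 3
After iteration 6: i = 5, cnt = 3
After iteration 7: i = 6, cnt = 4
After iteration 8: i = 7, cnt = 4
After iteration 9: i = 8, cnt = 5
Loop ends.

Final answer: 5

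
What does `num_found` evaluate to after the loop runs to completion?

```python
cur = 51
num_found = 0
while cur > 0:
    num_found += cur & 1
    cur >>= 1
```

Let's trace through this code step by step.

Initialize: cur = 51
Initialize: num_found = 0
Entering loop: while cur > 0:
After iteration 1: cur = 25, num_found = 1
After iteration 2: cur = 12, num_found = 2
After iteration 3: cur = 6, num_found = 2
After iteration 4: cur = 3, num_found = 2
After iteration 5: cur = 1, num_found = 3
After iteration 6: cur = 0, num_found = 4
Loop ends.

Final answer: 4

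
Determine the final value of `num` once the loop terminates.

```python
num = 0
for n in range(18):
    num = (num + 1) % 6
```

Let's trace through this code step by step.

Initialize: num = 0
Entering loop: for n in range(18):
After iteration 1: n = 0, num = 1
After iteration 2: n = 1, num = 2
After iteration 3: n = 2, num = 3
After iteration 4: n = 3, num = 4
After iteration 5: n = 4, num = 5
After iteration 6: n = 5, num = 0
After iteration 7: n = 6, num = 1
After iteration 8: n = 7, num = 2
After iteration 9: n = 8, num = 3
After iteration 10: n = 9, num = 4
After iteration 11: n = 10, num = 5
After iteration 12: n = 11, num = 0
After iteration 13: n = 12, num = 1
After iteration 14: n = 13, num = 2
After iteration 15: n = 14, num = 3
After iteration 16: n = 15, num = 4
After iteration 17: n = 16, num = 5
After iteration 18: n = 17, num = 0
Loop ends.

Final answer: 0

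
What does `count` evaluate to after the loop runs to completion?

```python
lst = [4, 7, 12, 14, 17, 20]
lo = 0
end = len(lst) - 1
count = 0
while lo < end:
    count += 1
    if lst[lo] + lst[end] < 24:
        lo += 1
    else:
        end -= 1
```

Let's trace through this code step by step.

Initialize: lst = [4, 7, 12, 14, 17, 20]
Initialize: lo = 0
Initialize: end = 5
Initialize: count = 0
Entering loop: while lo < end:
After iteration 1: lo = 0, end = 4, count = 1
After iteration 2: lo = 1, end = 4, count = 2
After iteration 3: lo = 1, end = 3, count = 3
After iteration 4: lo = 2, end = 3, count = 4
After iteration 5: lo = 2, end = 2, count = 5
Loop ends.

Final answer: 5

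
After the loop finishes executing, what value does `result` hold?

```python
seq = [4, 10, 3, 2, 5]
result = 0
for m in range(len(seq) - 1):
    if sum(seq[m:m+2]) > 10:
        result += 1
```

Let's trace through this code step by step.

Initialize: seq = [4, 10, 3, 2, 5]
Initialize: result = 0
Entering loop: for m in range(len(seq) - 1):
After iteration 1: m = 0, result = 1
After iteration 2: m = 1, result = 2
After iteration 3: m = 2, result = 2
After iteration 4: m = 3, result = 2
Loop ends.

Final answer: 2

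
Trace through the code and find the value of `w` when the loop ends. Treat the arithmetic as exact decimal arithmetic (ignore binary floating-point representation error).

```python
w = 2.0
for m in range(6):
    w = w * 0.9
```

Let's trace through this code step by step.

Initialize: w = 2.0
Entering loop: for m in range(6):
After iteration 1: m = 0, w = 1.8
After iteration 2: m = 1, w = 1.62
After iteration 3: m = 2, w = 1.458
After iteration 4: m = 3, w = 1.3122
After iteration 5: m = 4, w = 1.18098
After iteration 6: m = 5, w = 1.062882
Loop ends.

Final answer: 1.062882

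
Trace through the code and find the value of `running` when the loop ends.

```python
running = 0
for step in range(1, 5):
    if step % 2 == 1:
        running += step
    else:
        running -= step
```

Let's trace through this code step by step.

Initialize: running = 0
Entering loop: for step in range(1, 5):
After iteration 1: step = 1, running = 1
After iteration 2: step = 2, running = -1
After iteration 3: step = 3, running = 2
After iteration 4: step = 4, running = -2
Loop ends.

Final answer: -2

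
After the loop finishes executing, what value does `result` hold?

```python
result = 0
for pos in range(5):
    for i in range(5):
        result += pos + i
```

Let's trace through this code step by step.

Initialize: result = 0
Entering loop: for pos in range(5):
After iteration 1: pos = 0, result = 10
After iteration 2: pos = 1, result = 25
After iteration 3: pos = 2, result = 45
After iteration 4: pos = 3, result = 70
After iteration 5: pos = 4, result = 100
Loop ends.

Final answer: 100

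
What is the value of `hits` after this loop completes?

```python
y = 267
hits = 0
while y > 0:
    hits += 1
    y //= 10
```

Let's trace through this code step by step.

Initialize: y = 267
Initialize: hits = 0
Entering loop: while y > 0:
After iteration 1: y = 26, hits = 1
After iteration 2: y = 2, hits = 2
After iteration 3: y = 0, hits = 3
Loop ends.

Final answer: 3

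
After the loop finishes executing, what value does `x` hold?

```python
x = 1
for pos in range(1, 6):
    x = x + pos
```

Let's trace through this code step by step.

Initialize: x = 1
Entering loop: for pos in range(1, 6):
After iteration 1: pos = 1, x = 2
After iteration 2: pos = 2, x = 4
After iteration 3: pos = 3, x = 7
After iteration 4: pos = 4, x = 11
After iteration 5: pos = 5, x = 16
Loop ends.

Final answer: 16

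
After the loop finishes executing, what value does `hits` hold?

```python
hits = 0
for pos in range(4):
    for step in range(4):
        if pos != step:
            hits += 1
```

Let's trace through this code step by step.

Initialize: hits = 0
Entering loop: for pos in range(4):
After iteration 1: pos = 0, hits = 3
After iteration 2: pos = 1, hits = 6
After iteration 3: pos = 2, hits = 9
After iteration 4: pos = 3, hits = 12
Loop ends.

Final answer: 12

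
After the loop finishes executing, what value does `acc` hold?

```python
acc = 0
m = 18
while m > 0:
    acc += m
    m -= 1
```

Let's trace through this code step by step.

Initialize: acc = 0
Initialize: m = 18
Entering loop: while m > 0:
After iteration 1: acc = 18, m = 17
After iteration 2: acc = 35, m = 16
After iteration 3: acc = 51, m = 15
After iteration 4: acc = 66, m = 14
After iteration 5: acc = 80, m = 13
After iteration 6: acc = 93, m = 12
After iteration 7: acc = 105, m = 11
After iteration 8: acc = 116, m = 10
After iteration 9: acc = 126, m = 9
After iteration 10: acc = 135, m = 8
After iteration 11: acc = 143, m = 7
After iteration 12: acc = 150, m = 6
After iteration 13: acc = 156, m = 5
After iteration 14: acc = 161, m = 4
After iteration 15: acc = 165, m = 3
After iteration 16: acc = 168, m = 2
After iteration 17: acc = 170, m = 1
After iteration 18: acc = 171, m = 0
Loop ends.

Final answer: 171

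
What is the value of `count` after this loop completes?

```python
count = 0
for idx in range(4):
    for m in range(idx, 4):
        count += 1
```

Let's trace through this code step by step.

Initialize: count = 0
Entering loop: for idx in range(4):
After iteration 1: idx = 0, count = 4
After iteration 2: idx = 1, count = 7
After iteration 3: idx = 2, count = 9
After iteration 4: idx = 3, count = 10
Loop ends.

Final answer: 10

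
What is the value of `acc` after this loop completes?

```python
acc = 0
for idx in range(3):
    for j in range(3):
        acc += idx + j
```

Let's trace through this code step by step.

Initialize: acc = 0
Entering loop: for idx in range(3):
After iteration 1: idx = 0, acc = 3
After iteration 2: idx = 1, acc = 9
After iteration 3: idx = 2, acc = 18
Loop ends.

Final answer: 18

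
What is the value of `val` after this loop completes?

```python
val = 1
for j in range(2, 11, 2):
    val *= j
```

Let's trace through this code step by step.

Initialize: val = 1
Entering loop: for j in range(2, 11, 2):
After iteration 1: j = 2, val = 2
After iteration 2: j = 4, val = 8
After iteration 3: j = 6, val = 48
After iteration 4: j = 8, val = 384
After iteration 5: j = 10, val = 3840
Loop ends.

Final answer: 3840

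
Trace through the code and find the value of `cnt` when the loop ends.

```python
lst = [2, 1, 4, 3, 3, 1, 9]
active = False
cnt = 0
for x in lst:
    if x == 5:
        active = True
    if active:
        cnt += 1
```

Let's trace through this code step by step.

Initialize: lst = [2, 1, 4, 3, 3, 1, 9]
Initialize: active = False
Initialize: cnt = 0
Entering loop: for x in lst:
After iteration 1: x = 2, cnt = 0
After iteration 2: x = 1, cnt = 0
After iteration 3: x = 4, cnt = 0
After iteration 4: x = 3, cnt = 0
After iteration 5: x = 3, cnt = 0
After iteration 6: x = 1, cnt = 0
After iteration 7: x = 9, cnt = 0
Loop ends.

Final answer: 0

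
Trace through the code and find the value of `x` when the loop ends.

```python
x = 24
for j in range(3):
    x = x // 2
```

Let's trace through this code step by step.

Initialize: x = 24
Entering loop: for j in range(3):
After iteration 1: j = 0, x = 12
After iteration 2: j = 1, x = 6
After iteration 3: j = 2, x = 3
Loop ends.

Final answer: 3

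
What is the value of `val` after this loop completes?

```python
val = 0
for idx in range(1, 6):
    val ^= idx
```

Let's trace through this code step by step.

Initialize: val = 0
Entering loop: for idx in range(1, 6):
After iteration 1: idx = 1, val = 1
After iteration 2: idx = 2, val = 3
After iteration 3: idx = 3, val = 0
After iteration 4: idx = 4, val = 4
After iteration 5: idx = 5, val = 1
Loop ends.

Final answer: 1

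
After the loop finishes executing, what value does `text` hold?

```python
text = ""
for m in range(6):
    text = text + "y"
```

Let's trace through this code step by step.

Initialize: text = ''
Entering loop: for m in range(6):
After iteration 1: m = 0, text = 'y'
After iteration 2: m = 1, text = 'yy'
After iteration 3: m = 2, text = 'yyy'
After iteration 4: m = 3, text = 'yyyy'
After iteration 5: m = 4, text = 'yyyyy'
After iteration 6: m = 5, text = 'yyyyyy'
Loop ends.

Final answer: 'yyyyyy'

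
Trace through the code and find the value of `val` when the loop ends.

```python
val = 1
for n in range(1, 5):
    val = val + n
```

Let's trace through this code step by step.

Initialize: val = 1
Entering loop: for n in range(1, 5):
After iteration 1: n = 1, val = 2
After iteration 2: n = 2, val = 4
After iteration 3: n = 3, val = 7
After iteration 4: n = 4, val = 11
Loop ends.

Final answer: 11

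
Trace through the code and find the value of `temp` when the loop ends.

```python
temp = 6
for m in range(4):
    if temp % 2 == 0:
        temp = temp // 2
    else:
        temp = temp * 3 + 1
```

Let's trace through this code step by step.

Initialize: temp = 6
Entering loop: for m in range(4):
After iteration 1: m = 0, temp = 3
After iteration 2: m = 1, temp = 10
After iteration 3: m = 2, temp = 5
After iteration 4: m = 3, temp = 16
Loop ends.

Final answer: 16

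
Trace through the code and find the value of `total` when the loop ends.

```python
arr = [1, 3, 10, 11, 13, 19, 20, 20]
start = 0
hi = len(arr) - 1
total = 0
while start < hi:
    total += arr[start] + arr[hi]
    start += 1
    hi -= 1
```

Let's trace through this code step by step.

Initialize: arr = [1, 3, 10, 11, 13, 19, 20, 20]
Initialize: start = 0
Initialize: hi = 7
Initialize: total = 0
Entering loop: while start < hi:
After iteration 1: start = 1, hi = 6, total = 21
After iteration 2: start = 2, hi = 5, total = 44
After iteration 3: start = 3, hi = 4, total = 73
After iteration 4: start = 4, hi = 3, total = 97
Loop ends.

Final answer: 97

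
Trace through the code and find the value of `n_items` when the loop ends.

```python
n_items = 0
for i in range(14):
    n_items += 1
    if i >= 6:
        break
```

Let's trace through this code step by step.

Initialize: n_items = 0
Entering loop: for i in range(14):
After iteration 1: i = 0, n_items = 1
After iteration 2: i = 1, n_items = 2
After iteration 3: i = 2, n_items = 3
After iteration 4: i = 3, n_items = 4
After iteration 5: i = 4, n_items = 5
After iteration 6: i = 5, n_items = 6
After iteration 7: i = 6, n_items = 7
Loop ends.

Final answer: 7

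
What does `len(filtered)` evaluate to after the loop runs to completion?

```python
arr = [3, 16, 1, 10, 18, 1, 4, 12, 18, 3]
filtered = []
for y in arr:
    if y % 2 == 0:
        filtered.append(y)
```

Let's trace through this code step by step.

Initialize: arr = [3, 16, 1, 10, 18, 1, 4, 12, 18, 3]
Initialize: filtered = []
Entering loop: for y in arr:
After iteration 1: y = 3, filtered = []
After iteration 2: y = 16, filtered = [16]
After iteration 3: y = 1, filtered = [16]
After iteration 4: y = 10, filtered = [16, 10]
After iteration 5: y = 18, filtered = [16, 10, 18]
After iteration 6: y = 1, filtered = [16, 10, 18]
After iteration 7: y = 4, filtered = [16, 10, 18, 4]
After iteration 8: y = 12, filtered = [16, 10, 18, 4, 12]
After iteration 9: y = 18, filtered = [16, 10, 18, 4, 12, 18]
After iteration 10: y = 3, filtered = [16, 10, 18, 4, 12, 18]
Loop ends.
len(filtered) = 6

Final answer: 6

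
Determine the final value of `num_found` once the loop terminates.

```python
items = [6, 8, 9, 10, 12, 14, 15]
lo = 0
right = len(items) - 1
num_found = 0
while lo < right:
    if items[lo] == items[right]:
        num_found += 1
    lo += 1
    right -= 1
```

Let's trace through this code step by step.

Initialize: items = [6, 8, 9, 10, 12, 14, 15]
Initialize: lo = 0
Initialize: right = 6
Initialize: num_found = 0
Entering loop: while lo < right:
After iteration 1: lo = 1, right = 5, num_found = 0
After iteration 2: lo = 2, right = 4, num_found = 0
After iteration 3: lo = 3, right = 3, num_found = 0
Loop ends.

Final answer: 0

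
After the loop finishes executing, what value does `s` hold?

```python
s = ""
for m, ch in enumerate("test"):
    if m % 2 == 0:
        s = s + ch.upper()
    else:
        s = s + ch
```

Let's trace through this code step by step.

Initialize: s = ''
Entering loop: for m, ch in enumerate("test"):
After iteration 1: m = 0, ch = 't', s = 'T'
After iteration 2: m = 1, ch = 'e', s = 'Te'
After iteration 3: m = 2, ch = 's', s = 'TeS'
After iteration 4: m = 3, ch = 't', s = 'TeSt'
Loop ends.

Final answer: 'TeSt'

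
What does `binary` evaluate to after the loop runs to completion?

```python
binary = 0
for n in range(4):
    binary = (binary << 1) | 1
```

Let's trace through this code step by step.

Initialize: binary = 0
Entering loop: for n in range(4):
After iteration 1: n = 0, binary = 1
After iteration 2: n = 1, binary = 3
After iteration 3: n = 2, binary = 7
After iteration 4: n = 3, binary = 15
Loop ends.

Final answer: 15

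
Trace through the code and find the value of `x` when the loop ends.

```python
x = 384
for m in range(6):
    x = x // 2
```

Let's trace through this code step by step.

Initialize: x = 384
Entering loop: for m in range(6):
After iteration 1: m = 0, x = 192
After iteration 2: m = 1, x = 96
After iteration 3: m = 2, x = 48
After iteration 4: m = 3, x = 24
After iteration 5: m = 4, x = 12
After iteration 6: m = 5, x = 6
Loop ends.

Final answer: 6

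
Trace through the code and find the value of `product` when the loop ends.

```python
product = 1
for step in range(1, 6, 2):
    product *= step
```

Let's trace through this code step by step.

Initialize: product = 1
Entering loop: for step in range(1, 6, 2):
After iteration 1: step = 1, product = 1
After iteration 2: step = 3, product = 3
After iteration 3: step = 5, product = 15
Loop ends.

Final answer: 15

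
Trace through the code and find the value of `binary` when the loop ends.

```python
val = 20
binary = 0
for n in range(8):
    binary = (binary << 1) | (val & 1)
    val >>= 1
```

Let's trace through this code step by step.

Initialize: val = 20
Initialize: binary = 0
Entering loop: for n in range(8):
After iteration 1: n = 0, val = 10, binary = 0
After iteration 2: n = 1, val = 5, binary = 0
After iteration 3: n = 2, val = 2, binary = 1
After iteration 4: n = 3, val = 1, binary = 2
After iteration 5: n = 4, val = 0, binary = 5
After iteration 6: n = 5, val = 0, binary = 10
After iteration 7: n = 6, val = 0, binary = 20
After iteration 8: n = 7, val = 0, binary = 40
Loop ends.

Final answer: 40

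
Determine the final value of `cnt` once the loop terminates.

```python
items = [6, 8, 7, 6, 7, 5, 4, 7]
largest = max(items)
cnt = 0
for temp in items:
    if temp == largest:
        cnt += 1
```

Let's trace through this code step by step.

Initialize: items = [6, 8, 7, 6, 7, 5, 4, 7]
Initialize: largest = 8
Initialize: cnt = 0
Entering loop: for temp in items:
After iteration 1: temp = 6, cnt = 0
After iteration 2: temp = 8, cnt = 1
After iteration 3: temp = 7, cnt = 1
After iteration 4: temp = 6, cnt = 1
After iteration 5: temp = 7, cnt = 1
After iteration 6: temp = 5, cnt = 1
After iteration 7: temp = 4, cnt = 1
After iteration 8: temp = 7, cnt = 1
Loop ends.

Final answer: 1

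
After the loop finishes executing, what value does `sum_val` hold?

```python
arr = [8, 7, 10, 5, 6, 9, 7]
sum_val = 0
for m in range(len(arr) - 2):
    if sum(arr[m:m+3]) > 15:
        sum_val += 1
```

Let's trace through this code step by step.

Initialize: arr = [8, 7, 10, 5, 6, 9, 7]
Initialize: sum_val = 0
Entering loop: for m in range(len(arr) - 2):
After iteration 1: m = 0, sum_val = 1
After iteration 2: m = 1, sum_val = 2
After iteration 3: m = 2, sum_val = 3
After iteration 4: m = 3, sum_val = 4
After iteration 5: m = 4, sum_val = 5
Loop ends.

Final answer: 5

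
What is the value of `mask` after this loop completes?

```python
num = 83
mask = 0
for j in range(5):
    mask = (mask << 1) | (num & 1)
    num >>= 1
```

Let's trace through this code step by step.

Initialize: num = 83
Initialize: mask = 0
Entering loop: for j in range(5):
After iteration 1: j = 0, num = 41, mask = 1
After iteration 2: j = 1, num = 20, mask = 3
After iteration 3: j = 2, num = 10, mask = 6
After iteration 4: j = 3, num = 5, mask = 12
After iteration 5: j = 4, num = 2, mask = 25
Loop ends.

Final answer: 25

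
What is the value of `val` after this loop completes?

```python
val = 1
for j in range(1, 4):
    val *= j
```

Let's trace through this code step by step.

Initialize: val = 1
Entering loop: for j in range(1, 4):
After iteration 1: j = 1, val = 1
After iteration 2: j = 2, val = 2
After iteration 3: j = 3, val = 6
Loop ends.

Final answer: 6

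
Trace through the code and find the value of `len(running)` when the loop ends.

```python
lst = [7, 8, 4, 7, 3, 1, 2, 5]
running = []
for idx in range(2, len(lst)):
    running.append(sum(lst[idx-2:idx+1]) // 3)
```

Let's trace through this code step by step.

Initialize: lst = [7, 8, 4, 7, 3, 1, 2, 5]
Initialize: running = []
Entering loop: for idx in range(2, len(lst)):
After iteration 1: idx = 2, running = [6]
After iteration 2: idx = 3, running = [6, 6]
After iteration 3: idx = 4, running = [6, 6, 4]
After iteration 4: idx = 5, running = [6, 6, 4, 3]
After iteration 5: idx = 6, running = [6, 6, 4, 3, 2]
After iteration 6: idx = 7, running = [6, 6, 4, 3, 2, 2]
Loop ends.
len(running) = 6

Final answer: 6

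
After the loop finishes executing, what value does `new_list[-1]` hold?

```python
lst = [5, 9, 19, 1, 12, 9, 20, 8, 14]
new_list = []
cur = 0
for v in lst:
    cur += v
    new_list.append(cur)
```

Let's trace through this code step by step.

Initialize: lst = [5, 9, 19, 1, 12, 9, 20, 8, 14]
Initialize: new_list = []
Initialize: cur = 0
Entering loop: for v in lst:
After iteration 1: v = 5, new_list = [5], cur = 5
After iteration 2: v = 9, new_list = [5, 14], cur = 14
After iteration 3: v = 19, new_list = [5, 14, 33], cur = 33
After iteration 4: v = 1, new_list = [5, 14, 33, 34], cur = 34
After iteration 5: v = 12, new_list = [5, 14, 33, 34, 46], cur = 46
After iteration 6: v = 9, new_list = [5, 14, 33, 34, 46, 55], cur = 55
After iteration 7: v = 20, new_list = [5, 14, 33, 34, 46, 55, 75], cur = 75
After iteration 8: v = 8, new_list = [5, 14, 33, 34, 46, 55, 75, 83], cur = 83
After iteration 9: v = 14, new_list = [5, 14, 33, 34, 46, 55, 75, 83, 97], cur = 97
Loop ends.
new_list[-1] = 97

Final answer: 97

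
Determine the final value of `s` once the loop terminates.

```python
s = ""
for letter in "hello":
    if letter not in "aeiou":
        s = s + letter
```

Let's trace through this code step by step.

Initialize: s = ''
Entering loop: for letter in "hello":
After iteration 1: letter = 'h', s = 'h'
After iteration 2: letter = 'e', s = 'h'
After iteration 3: letter = 'l', s = 'hl'
After iteration 4: letter = 'l', s = 'hll'
After iteration 5: letter = 'o', s = 'hll'
Loop ends.

Final answer: 'hll'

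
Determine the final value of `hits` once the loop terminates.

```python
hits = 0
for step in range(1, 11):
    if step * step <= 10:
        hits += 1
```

Let's trace through this code step by step.

Initialize: hits = 0
Entering loop: for step in range(1, 11):
After iteration 1: step = 1, hits = 1
After iteration 2: step = 2, hits = 2
After iteration 3: step = 3, hits = 3
After iteration 4: step = 4, hits = 3
After iteration 5: step = 5, hits = 3
After iteration 6: step = 6, hits = 3
After iteration 7: step = 7, hits = 3
After iteration 8: step = 8, hits = 3
After iteration 9: step = 9, hits = 3
After iteration 10: step = 10, hits = 3
Loop ends.

Final answer: 3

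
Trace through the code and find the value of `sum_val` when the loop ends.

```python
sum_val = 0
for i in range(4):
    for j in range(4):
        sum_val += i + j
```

Let's trace through this code step by step.

Initialize: sum_val = 0
Entering loop: for i in range(4):
After iteration 1: i = 0, sum_val = 6
After iteration 2: i = 1, sum_val = 16
After iteration 3: i = 2, sum_val = 30
After iteration 4: i = 3, sum_val = 48
Loop ends.

Final answer: 48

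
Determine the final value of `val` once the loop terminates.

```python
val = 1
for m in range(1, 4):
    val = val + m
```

Let's trace through this code step by step.

Initialize: val = 1
Entering loop: for m in range(1, 4):
After iteration 1: m = 1, val = 2
After iteration 2: m = 2, val = 4
After iteration 3: m = 3, val = 7
Loop ends.

Final answer: 7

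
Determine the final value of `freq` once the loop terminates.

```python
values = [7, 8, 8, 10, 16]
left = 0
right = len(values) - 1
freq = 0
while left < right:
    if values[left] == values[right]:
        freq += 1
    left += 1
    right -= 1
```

Let's trace through this code step by step.

Initialize: values = [7, 8, 8, 10, 16]
Initialize: left = 0
Initialize: right = 4
Initialize: freq = 0
Entering loop: while left < right:
After iteration 1: left = 1, right = 3, freq = 0
After iteration 2: left = 2, right = 2, freq = 0
Loop ends.

Final answer: 0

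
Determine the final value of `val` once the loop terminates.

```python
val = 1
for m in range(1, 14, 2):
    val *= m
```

Let's trace through this code step by step.

Initialize: val = 1
Entering loop: for m in range(1, 14, 2):
After iteration 1: m = 1, val = 1
After iteration 2: m = 3, val = 3
After iteration 3: m = 5, val = 15
After iteration 4: m = 7, val = 105
After iteration 5: m = 9, val = 945
After iteration 6: m = 11, val = 10395
After iteration 7: m = 13, val = 135135
Loop ends.

Final answer: 135135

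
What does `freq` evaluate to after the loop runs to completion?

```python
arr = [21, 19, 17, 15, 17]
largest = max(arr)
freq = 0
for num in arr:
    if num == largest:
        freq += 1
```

Let's trace through this code step by step.

Initialize: arr = [21, 19, 17, 15, 17]
Initialize: largest = 21
Initialize: freq = 0
Entering loop: for num in arr:
After iteration 1: num = 21, freq = 1
After iteration 2: num = 19, freq = 1
After iteration 3: num = 17, freq = 1
After iteration 4: num = 15, freq = 1
After iteration 5: num = 17, freq = 1
Loop ends.

Final answer: 1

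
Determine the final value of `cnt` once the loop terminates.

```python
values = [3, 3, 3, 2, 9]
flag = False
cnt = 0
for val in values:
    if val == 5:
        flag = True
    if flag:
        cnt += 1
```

Let's trace through this code step by step.

Initialize: values = [3, 3, 3, 2, 9]
Initialize: flag = False
Initialize: cnt = 0
Entering loop: for val in values:
After iteration 1: val = 3, cnt = 0
After iteration 2: val = 3, cnt = 0
After iteration 3: val = 3, cnt = 0
After iteration 4: val = 2, cnt = 0
After iteration 5: val = 9, cnt = 0
Loop ends.

Final answer: 0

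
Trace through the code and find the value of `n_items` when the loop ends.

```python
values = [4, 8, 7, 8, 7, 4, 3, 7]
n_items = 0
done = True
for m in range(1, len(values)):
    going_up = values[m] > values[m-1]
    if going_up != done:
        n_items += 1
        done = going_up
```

Let's trace through this code step by step.

Initialize: values = [4, 8, 7, 8, 7, 4, 3, 7]
Initialize: n_items = 0
Initialize: done = True
Entering loop: for m in range(1, len(values)):
After iteration 1: m = 1, n_items = 0, done = True, going_up = True
After iteration 2: m = 2, n_items = 1, done = False, going_up = False
After iteration 3: m = 3, n_items = 2, done = True, going_up = True
After iteration 4: m = 4, n_items = 3, done = False, going_up = False
After iteration 5: m = 5, n_items = 3, done = False, going_up = False
After iteration 6: m = 6, n_items = 3, done = False, going_up = False
After iteration 7: m = 7, n_items = 4, done = True, going_up = True
Loop ends.

Final answer: 4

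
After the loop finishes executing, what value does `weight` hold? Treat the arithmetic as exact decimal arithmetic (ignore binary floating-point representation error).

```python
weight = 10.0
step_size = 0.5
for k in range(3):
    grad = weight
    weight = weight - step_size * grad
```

Let's trace through this code step by step.

Initialize: weight = 10.0
Initialize: step_size = 0.5
Entering loop: for k in range(3):
After iteration 1: k = 0, weight = 5.0, grad = 10.0
After iteration 2: k = 1, weight = 2.5, grad = 5.0
After iteration 3: k = 2, weight = 1.25, grad = 2.5
Loop ends.

Final answer: 1.25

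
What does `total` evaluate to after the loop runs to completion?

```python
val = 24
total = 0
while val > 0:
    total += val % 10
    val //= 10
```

Let's trace through this code step by step.

Initialize: val = 24
Initialize: total = 0
Entering loop: while val > 0:
After iteration 1: val = 2, total = 4
After iteration 2: val = 0, total = 6
Loop ends.

Final answer: 6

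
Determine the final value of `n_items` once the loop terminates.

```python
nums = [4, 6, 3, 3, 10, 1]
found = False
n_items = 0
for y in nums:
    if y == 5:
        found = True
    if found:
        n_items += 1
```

Let's trace through this code step by step.

Initialize: nums = [4, 6, 3, 3, 10, 1]
Initialize: found = False
Initialize: n_items = 0
Entering loop: for y in nums:
After iteration 1: y = 4, n_items = 0
After iteration 2: y = 6, n_items = 0
After iteration 3: y = 3, n_items = 0
After iteration 4: y = 3, n_items = 0
After iteration 5: y = 10, n_items = 0
After iteration 6: y = 1, n_items = 0
Loop ends.

Final answer: 0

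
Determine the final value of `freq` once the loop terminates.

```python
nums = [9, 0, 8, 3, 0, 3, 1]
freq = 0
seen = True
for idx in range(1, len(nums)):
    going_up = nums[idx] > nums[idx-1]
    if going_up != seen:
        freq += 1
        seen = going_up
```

Let's trace through this code step by step.

Initialize: nums = [9, 0, 8, 3, 0, 3, 1]
Initialize: freq = 0
Initialize: seen = True
Entering loop: for idx in range(1, len(nums)):
After iteration 1: idx = 1, freq = 1, seen = False, going_up = False
After iteration 2: idx = 2, freq = 2, seen = True, going_up = True
After iteration 3: idx = 3, freq = 3, seen = False, going_up = False
After iteration 4: idx = 4, freq = 3, seen = False, going_up = False
After iteration 5: idx = 5, freq = 4, seen = True, going_up = True
After iteration 6: idx = 6, freq = 5, seen = False, going_up = False
Loop ends.

Final answer: 5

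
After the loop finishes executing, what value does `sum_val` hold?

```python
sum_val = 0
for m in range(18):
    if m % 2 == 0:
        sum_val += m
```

Let's trace through this code step by step.

Initialize: sum_val = 0
Entering loop: for m in range(18):
After iteration 1: m = 0, sum_val = 0
After iteration 2: m = 1, sum_val = 0
After iteration 3: m = 2, sum_val = 2
After iteration 4: m = 3, sum_val = 2
After iteration 5: m = 4, sum_val = 6
After iteration 6: m = 5, sum_val = 6
After iteration 7: m = 6, sum_val = 12
After iteration 8: m = 7, sum_val = 12
After iteration 9: m = 8, sum_val = 20
After iteration 10: m = 9, sum_val = 20
After iteration 11: m = 10, sum_val = 30
After iteration 12: m = 11, sum_val = 30
After iteration 13: m = 12, sum_val = 42
After iteration 14: m = 13, sum_val = 42
After iteration 15: m = 14, sum_val = 56
After iteration 16: m = 15, sum_val = 56
After iteration 17: m = 16, sum_val = 72
After iteration 18: m = 17, sum_val = 72
Loop ends.

Final answer: 72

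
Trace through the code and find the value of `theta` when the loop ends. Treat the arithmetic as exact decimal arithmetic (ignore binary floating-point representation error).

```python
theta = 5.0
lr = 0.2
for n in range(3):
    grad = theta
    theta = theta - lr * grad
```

Let's trace through this code step by step.

Initialize: theta = 5.0
Initialize: lr = 0.2
Entering loop: for n in range(3):
After iteration 1: n = 0, theta = 4.0, grad = 5.0
After iteration 2: n = 1, theta = 3.2, grad = 4.0
After iteration 3: n = 2, theta = 2.56, grad = 3.2
Loop ends.

Final answer: 2.56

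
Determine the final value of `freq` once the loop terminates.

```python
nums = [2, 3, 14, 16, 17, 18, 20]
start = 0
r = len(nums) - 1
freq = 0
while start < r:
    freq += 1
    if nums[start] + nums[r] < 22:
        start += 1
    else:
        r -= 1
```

Let's trace through this code step by step.

Initialize: nums = [2, 3, 14, 16, 17, 18, 20]
Initialize: start = 0
Initialize: r = 6
Initialize: freq = 0
Entering loop: while start < r:
After iteration 1: start = 0, r = 5, freq = 1
After iteration 2: start = 1, r = 5, freq = 2
After iteration 3: start = 2, r = 5, freq = 3
After iteration 4: start = 2, r = 4, freq = 4
After iteration 5: start = 2, r = 3, freq = 5
After iteration 6: start = 2, r = 2, freq = 6
Loop ends.

Final answer: 6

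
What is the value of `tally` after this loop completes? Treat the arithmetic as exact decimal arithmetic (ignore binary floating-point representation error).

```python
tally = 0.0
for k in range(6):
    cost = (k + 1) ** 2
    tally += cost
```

Let's trace through this code step by step.

Initialize: tally = 0.0
Entering loop: for k in range(6):
After iteration 1: k = 0, tally = 1.0, cost = 1
After iteration 2: k = 1, tally = 5.0, cost = 4
After iteration 3: k = 2, tally = 14.0, cost = 9
After iteration 4: k = 3, tally = 30.0, cost = 16
After iteration 5: k = 4, tally = 55.0, cost = 25
After iteration 6: k = 5, tally = 91.0, cost = 36
Loop ends.

Final answer: 91.0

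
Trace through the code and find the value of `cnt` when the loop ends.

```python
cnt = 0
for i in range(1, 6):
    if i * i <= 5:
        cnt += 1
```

Let's trace through this code step by step.

Initialize: cnt = 0
Entering loop: for i in range(1, 6):
After iteration 1: i = 1, cnt = 1
After iteration 2: i = 2, cnt = 2
After iteration 3: i = 3, cnt = 2
After iteration 4: i = 4, cnt = 2
After iteration 5: i = 5, cnt = 2
Loop ends.

Final answer: 2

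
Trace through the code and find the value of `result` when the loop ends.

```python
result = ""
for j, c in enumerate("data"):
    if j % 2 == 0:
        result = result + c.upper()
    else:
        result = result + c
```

Let's trace through this code step by step.

Initialize: result = ''
Entering loop: for j, c in enumerate("data"):
After iteration 1: j = 0, c = 'd', result = 'D'
After iteration 2: j = 1, c = 'a', result = 'Da'
After iteration 3: j = 2, c = 't', result = 'DaT'
After iteration 4: j = 3, c = 'a', result = 'DaTa'
Loop ends.

Final answer: 'DaTa'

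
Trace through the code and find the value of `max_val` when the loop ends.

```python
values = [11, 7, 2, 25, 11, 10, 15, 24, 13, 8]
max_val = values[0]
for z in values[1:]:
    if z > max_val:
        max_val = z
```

Let's trace through this code step by step.

Initialize: values = [11, 7, 2, 25, 11, 10, 15, 24, 13, 8]
Initialize: max_val = 11
Entering loop: for z in values[1:]:
After iteration 1: z = 7, max_val = 11
After iteration 2: z = 2, max_val = 11
After iteration 3: z = 25, max_val = 25
After iteration 4: z = 11, max_val = 25
After iteration 5: z = 10, max_val = 25
After iteration 6: z = 15, max_val = 25
After iteration 7: z = 24, max_val = 25
After iteration 8: z = 13, max_val = 25
After iteration 9: z = 8, max_val = 25
Loop ends.

Final answer: 25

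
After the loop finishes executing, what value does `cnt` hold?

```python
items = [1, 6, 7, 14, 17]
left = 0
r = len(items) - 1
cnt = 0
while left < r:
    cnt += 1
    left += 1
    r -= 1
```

Let's trace through this code step by step.

Initialize: items = [1, 6, 7, 14, 17]
Initialize: left = 0
Initialize: r = 4
Initialize: cnt = 0
Entering loop: while left < r:
After iteration 1: left = 1, r = 3, cnt = 1
After iteration 2: left = 2, r = 2, cnt = 2
Loop ends.

Final answer: 2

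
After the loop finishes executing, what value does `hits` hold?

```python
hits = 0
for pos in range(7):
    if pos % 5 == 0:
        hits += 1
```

Let's trace through this code step by step.

Initialize: hits = 0
Entering loop: for pos in range(7):
After iteration 1: pos = 0, hits = 1
After iteration 2: pos = 1, hits = 1
After iteration 3: pos = 2, hits = 1
After iteration 4: pos = 3, hits = 1
After iteration 5: pos = 4, hits = 1
After iteration 6: pos = 5, hits = 2
After iteration 7: pos = 6, hits = 2
Loop ends.

Final answer: 2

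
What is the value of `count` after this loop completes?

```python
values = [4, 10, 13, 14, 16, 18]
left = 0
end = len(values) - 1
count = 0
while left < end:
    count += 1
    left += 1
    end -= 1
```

Let's trace through this code step by step.

Initialize: values = [4, 10, 13, 14, 16, 18]
Initialize: left = 0
Initialize: end = 5
Initialize: count = 0
Entering loop: while left < end:
After iteration 1: left = 1, end = 4, count = 1
After iteration 2: left = 2, end = 3, count = 2
After iteration 3: left = 3, end = 2, count = 3
Loop ends.

Final answer: 3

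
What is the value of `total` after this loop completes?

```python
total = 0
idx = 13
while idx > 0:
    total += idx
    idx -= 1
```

Let's trace through this code step by step.

Initialize: total = 0
Initialize: idx = 13
Entering loop: while idx > 0:
After iteration 1: total = 13, idx = 12
After iteration 2: total = 25, idx = 11
After iteration 3: total = 36, idx = 10
After iteration 4: total = 46, idx = 9
After iteration 5: total = 55, idx = 8
After iteration 6: total = 63, idx = 7
After iteration 7: total = 70, idx = 6
After iteration 8: total = 76, idx = 5
After iteration 9: total = 81, idx = 4
After iteration 10: total = 85, idx = 3
After iteration 11: total = 88, idx = 2
After iteration 12: total = 90, idx = 1
After iteration 13: total = 91, idx = 0
Loop ends.

Final answer: 91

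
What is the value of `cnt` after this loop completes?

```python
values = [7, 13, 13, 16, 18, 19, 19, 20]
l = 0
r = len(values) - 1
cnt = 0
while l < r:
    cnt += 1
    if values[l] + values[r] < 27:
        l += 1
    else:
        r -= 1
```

Let's trace through this code step by step.

Initialize: values = [7, 13, 13, 16, 18, 19, 19, 20]
Initialize: l = 0
Initialize: r = 7
Initialize: cnt = 0
Entering loop: while l < r:
After iteration 1: l = 0, r = 6, cnt = 1
After iteration 2: l = 1, r = 6, cnt = 2
After iteration 3: l = 1, r = 5, cnt = 3
After iteration 4: l = 1, r = 4, cnt = 4
After iteration 5: l = 1, r = 3, cnt = 5
After iteration 6: l = 1, r = 2, cnt = 6
After iteration 7: l = 2, r = 2, cnt = 7
Loop ends.

Final answer: 7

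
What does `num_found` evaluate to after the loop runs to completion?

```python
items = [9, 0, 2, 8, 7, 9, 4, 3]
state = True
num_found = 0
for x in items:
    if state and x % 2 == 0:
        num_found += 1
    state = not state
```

Let's trace through this code step by step.

Initialize: items = [9, 0, 2, 8, 7, 9, 4, 3]
Initialize: state = True
Initialize: num_found = 0
Entering loop: for x in items:
After iteration 1: x = 9, state = False, num_found = 0
After iteration 2: x = 0, state = True, num_found = 0
After iteration 3: x = 2, state = False, num_found = 1
After iteration 4: x = 8, state = True, num_found = 1
After iteration 5: x = 7, state = False, num_found = 1
After iteration 6: x = 9, state = True, num_found = 1
After iteration 7: x = 4, state = False, num_found = 2
After iteration 8: x = 3, state = True, num_found = 2
Loop ends.

Final answer: 2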